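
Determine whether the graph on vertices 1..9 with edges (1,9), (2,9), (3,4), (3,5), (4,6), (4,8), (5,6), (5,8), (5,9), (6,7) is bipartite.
Yes. Partition: {1, 2, 4, 5, 7}, {3, 6, 8, 9}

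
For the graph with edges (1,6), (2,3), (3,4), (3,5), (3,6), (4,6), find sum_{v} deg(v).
12 (handshake: sum of degrees = 2|E| = 2 x 6 = 12)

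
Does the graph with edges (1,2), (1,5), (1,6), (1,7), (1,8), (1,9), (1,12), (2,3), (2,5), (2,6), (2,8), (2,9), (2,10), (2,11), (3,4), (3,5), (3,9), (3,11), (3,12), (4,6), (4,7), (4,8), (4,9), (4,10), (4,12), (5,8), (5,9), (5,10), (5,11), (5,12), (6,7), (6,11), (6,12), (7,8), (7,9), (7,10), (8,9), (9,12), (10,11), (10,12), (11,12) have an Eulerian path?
Yes (the graph is connected and exactly 2 vertices have odd degree: {1, 4}; any Eulerian path must start and end at those)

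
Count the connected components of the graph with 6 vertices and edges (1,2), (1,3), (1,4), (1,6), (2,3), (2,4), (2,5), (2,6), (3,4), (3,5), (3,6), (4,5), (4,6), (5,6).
1 (components: {1, 2, 3, 4, 5, 6})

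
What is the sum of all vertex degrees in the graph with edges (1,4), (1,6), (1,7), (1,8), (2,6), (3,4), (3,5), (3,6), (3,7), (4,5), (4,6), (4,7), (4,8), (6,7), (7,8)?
30 (handshake: sum of degrees = 2|E| = 2 x 15 = 30)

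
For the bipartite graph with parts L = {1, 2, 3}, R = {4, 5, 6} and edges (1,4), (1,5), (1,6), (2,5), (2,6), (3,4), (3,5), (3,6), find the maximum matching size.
3 (matching: (1,6), (2,5), (3,4); upper bound min(|L|,|R|) = min(3,3) = 3)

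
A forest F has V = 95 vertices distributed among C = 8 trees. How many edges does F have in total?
87 (Each of the 8 component trees on V_i vertices has V_i - 1 edges; summing gives V - C = 95 - 8 = 87)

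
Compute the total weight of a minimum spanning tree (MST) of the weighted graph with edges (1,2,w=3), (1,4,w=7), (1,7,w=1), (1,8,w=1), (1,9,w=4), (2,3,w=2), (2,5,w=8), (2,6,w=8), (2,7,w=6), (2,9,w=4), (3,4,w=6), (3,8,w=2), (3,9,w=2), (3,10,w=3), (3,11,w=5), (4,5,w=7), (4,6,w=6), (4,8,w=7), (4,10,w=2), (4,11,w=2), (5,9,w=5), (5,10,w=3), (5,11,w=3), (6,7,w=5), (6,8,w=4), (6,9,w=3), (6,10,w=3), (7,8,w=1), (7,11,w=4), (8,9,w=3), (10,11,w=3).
21 (MST edges: (1,7,w=1), (1,8,w=1), (2,3,w=2), (3,8,w=2), (3,9,w=2), (3,10,w=3), (4,10,w=2), (4,11,w=2), (5,10,w=3), (6,10,w=3); sum of weights 1 + 1 + 2 + 2 + 2 + 3 + 2 + 2 + 3 + 3 = 21)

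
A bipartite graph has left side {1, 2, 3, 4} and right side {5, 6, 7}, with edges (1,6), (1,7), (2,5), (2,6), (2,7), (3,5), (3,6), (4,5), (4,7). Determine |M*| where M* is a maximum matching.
3 (matching: (1,7), (2,6), (3,5); upper bound min(|L|,|R|) = min(4,3) = 3)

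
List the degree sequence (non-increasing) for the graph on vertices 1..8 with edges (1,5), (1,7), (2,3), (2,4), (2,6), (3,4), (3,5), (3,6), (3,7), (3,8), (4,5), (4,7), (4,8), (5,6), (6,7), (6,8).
[6, 5, 5, 4, 4, 3, 3, 2] (degrees: deg(1)=2, deg(2)=3, deg(3)=6, deg(4)=5, deg(5)=4, deg(6)=5, deg(7)=4, deg(8)=3)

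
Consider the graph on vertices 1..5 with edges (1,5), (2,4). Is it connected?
No, it has 3 components: {1, 5}, {2, 4}, {3}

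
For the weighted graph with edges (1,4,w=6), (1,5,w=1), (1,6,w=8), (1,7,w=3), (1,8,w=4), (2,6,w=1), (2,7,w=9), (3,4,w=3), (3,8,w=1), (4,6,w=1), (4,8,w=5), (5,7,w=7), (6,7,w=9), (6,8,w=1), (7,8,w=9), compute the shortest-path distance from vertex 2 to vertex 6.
1 (path: 2 -> 6; weights 1 = 1)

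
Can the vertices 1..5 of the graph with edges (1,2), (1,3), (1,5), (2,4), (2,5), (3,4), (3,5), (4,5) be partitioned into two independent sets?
No (odd cycle of length 3: 5 -> 1 -> 2 -> 5)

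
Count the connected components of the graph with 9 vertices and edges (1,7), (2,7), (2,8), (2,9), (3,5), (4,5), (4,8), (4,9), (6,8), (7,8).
1 (components: {1, 2, 3, 4, 5, 6, 7, 8, 9})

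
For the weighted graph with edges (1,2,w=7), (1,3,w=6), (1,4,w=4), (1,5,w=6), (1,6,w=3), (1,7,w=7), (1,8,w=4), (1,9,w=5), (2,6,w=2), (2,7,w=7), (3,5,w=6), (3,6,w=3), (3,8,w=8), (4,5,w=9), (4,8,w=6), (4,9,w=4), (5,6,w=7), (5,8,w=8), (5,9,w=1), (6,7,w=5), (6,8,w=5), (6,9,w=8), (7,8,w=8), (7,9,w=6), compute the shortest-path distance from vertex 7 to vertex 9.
6 (path: 7 -> 9; weights 6 = 6)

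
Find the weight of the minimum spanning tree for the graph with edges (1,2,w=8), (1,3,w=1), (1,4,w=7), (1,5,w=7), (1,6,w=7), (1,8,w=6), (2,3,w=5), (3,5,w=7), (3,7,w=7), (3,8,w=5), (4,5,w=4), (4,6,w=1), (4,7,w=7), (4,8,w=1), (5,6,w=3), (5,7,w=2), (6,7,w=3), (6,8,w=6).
18 (MST edges: (1,3,w=1), (2,3,w=5), (3,8,w=5), (4,6,w=1), (4,8,w=1), (5,6,w=3), (5,7,w=2); sum of weights 1 + 5 + 5 + 1 + 1 + 3 + 2 = 18)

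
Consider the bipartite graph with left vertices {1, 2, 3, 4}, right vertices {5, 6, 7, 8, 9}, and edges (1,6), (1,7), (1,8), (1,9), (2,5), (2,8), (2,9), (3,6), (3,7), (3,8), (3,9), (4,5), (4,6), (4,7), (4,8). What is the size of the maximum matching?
4 (matching: (1,9), (2,8), (3,7), (4,6); upper bound min(|L|,|R|) = min(4,5) = 4)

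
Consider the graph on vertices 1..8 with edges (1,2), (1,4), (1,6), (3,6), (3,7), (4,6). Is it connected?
No, it has 3 components: {1, 2, 3, 4, 6, 7}, {5}, {8}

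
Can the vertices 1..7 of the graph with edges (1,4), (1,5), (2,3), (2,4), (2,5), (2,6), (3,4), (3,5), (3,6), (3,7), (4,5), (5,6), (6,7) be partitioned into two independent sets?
No (odd cycle of length 3: 5 -> 1 -> 4 -> 5)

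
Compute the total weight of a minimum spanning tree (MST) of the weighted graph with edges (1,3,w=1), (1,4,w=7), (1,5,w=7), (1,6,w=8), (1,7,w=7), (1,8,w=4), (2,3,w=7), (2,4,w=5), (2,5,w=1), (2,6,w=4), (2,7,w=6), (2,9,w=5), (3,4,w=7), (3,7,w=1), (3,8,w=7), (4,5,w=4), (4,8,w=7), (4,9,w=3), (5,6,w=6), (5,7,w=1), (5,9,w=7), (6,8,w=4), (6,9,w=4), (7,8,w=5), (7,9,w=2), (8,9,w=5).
17 (MST edges: (1,3,w=1), (1,8,w=4), (2,5,w=1), (2,6,w=4), (3,7,w=1), (4,9,w=3), (5,7,w=1), (7,9,w=2); sum of weights 1 + 4 + 1 + 4 + 1 + 3 + 1 + 2 = 17)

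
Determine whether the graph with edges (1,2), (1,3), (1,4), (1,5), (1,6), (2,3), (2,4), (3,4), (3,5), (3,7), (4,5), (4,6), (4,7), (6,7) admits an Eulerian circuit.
No (6 vertices have odd degree: {1, 2, 3, 5, 6, 7}; Eulerian circuit requires 0)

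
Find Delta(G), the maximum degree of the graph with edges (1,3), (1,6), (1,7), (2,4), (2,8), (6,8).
3 (attained at vertex 1)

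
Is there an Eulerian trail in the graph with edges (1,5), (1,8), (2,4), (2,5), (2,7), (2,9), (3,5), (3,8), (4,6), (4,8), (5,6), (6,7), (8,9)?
Yes (the graph is connected and exactly 2 vertices have odd degree: {4, 6}; any Eulerian path must start and end at those)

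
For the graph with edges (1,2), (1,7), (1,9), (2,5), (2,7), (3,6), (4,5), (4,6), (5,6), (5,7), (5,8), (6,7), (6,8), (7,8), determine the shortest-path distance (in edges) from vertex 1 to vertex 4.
3 (path: 1 -> 7 -> 5 -> 4, 3 edges)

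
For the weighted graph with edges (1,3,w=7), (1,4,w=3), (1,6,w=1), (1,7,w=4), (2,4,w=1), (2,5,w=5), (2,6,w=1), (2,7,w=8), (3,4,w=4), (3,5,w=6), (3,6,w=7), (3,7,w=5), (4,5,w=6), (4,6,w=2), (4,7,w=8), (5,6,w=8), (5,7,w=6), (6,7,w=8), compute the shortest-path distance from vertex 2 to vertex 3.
5 (path: 2 -> 4 -> 3; weights 1 + 4 = 5)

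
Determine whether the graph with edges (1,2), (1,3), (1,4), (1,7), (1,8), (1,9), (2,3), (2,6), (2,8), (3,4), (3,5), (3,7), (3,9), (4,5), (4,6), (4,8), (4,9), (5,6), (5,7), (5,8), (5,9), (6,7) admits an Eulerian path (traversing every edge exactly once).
Yes — and in fact it has an Eulerian circuit (the graph is connected and all 9 vertices have even degree)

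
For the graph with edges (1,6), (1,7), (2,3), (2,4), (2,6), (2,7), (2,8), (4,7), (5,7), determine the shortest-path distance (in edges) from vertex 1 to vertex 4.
2 (path: 1 -> 7 -> 4, 2 edges)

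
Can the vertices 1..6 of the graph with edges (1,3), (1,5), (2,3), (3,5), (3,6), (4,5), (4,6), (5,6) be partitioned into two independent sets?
No (odd cycle of length 3: 5 -> 1 -> 3 -> 5)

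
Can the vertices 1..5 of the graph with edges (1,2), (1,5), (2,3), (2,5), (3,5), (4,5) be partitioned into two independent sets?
No (odd cycle of length 3: 5 -> 1 -> 2 -> 5)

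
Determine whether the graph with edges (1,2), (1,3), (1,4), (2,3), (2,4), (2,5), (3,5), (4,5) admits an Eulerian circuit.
No (4 vertices have odd degree: {1, 3, 4, 5}; Eulerian circuit requires 0)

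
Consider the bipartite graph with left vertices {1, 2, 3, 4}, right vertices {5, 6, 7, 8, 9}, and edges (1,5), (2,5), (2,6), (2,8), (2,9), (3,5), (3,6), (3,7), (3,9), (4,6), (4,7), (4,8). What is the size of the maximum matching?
4 (matching: (1,5), (2,9), (3,7), (4,8); upper bound min(|L|,|R|) = min(4,5) = 4)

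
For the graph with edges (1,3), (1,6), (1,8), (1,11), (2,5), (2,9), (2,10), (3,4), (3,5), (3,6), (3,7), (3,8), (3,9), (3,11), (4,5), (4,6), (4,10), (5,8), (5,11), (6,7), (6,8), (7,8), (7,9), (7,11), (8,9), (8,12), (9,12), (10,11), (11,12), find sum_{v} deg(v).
58 (handshake: sum of degrees = 2|E| = 2 x 29 = 58)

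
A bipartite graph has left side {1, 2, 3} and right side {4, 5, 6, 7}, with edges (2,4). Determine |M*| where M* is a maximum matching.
1 (matching: (2,4); upper bound min(|L|,|R|) = min(3,4) = 3)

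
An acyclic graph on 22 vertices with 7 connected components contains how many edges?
15 (Each of the 7 component trees on V_i vertices has V_i - 1 edges; summing gives V - C = 22 - 7 = 15)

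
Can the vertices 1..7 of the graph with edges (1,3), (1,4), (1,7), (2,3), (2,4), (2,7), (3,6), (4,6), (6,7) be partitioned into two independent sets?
Yes. Partition: {1, 2, 5, 6}, {3, 4, 7}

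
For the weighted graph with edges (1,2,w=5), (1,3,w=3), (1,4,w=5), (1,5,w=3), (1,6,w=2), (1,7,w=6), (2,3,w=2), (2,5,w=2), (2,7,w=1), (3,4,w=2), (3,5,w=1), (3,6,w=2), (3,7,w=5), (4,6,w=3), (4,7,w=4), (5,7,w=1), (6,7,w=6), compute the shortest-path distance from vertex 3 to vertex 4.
2 (path: 3 -> 4; weights 2 = 2)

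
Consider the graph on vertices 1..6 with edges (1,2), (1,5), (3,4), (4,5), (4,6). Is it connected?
Yes (BFS from 1 visits [1, 2, 5, 4, 3, 6] — all 6 vertices reached)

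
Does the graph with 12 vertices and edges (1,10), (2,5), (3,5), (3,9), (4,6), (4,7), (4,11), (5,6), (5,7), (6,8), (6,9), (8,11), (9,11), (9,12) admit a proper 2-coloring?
Yes. Partition: {1, 2, 3, 6, 7, 11, 12}, {4, 5, 8, 9, 10}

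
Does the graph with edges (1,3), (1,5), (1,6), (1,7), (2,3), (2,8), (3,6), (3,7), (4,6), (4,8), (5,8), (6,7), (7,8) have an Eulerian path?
Yes — and in fact it has an Eulerian circuit (the graph is connected and all 8 vertices have even degree)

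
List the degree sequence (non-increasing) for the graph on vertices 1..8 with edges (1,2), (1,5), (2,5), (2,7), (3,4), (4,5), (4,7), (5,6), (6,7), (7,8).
[4, 4, 3, 3, 2, 2, 1, 1] (degrees: deg(1)=2, deg(2)=3, deg(3)=1, deg(4)=3, deg(5)=4, deg(6)=2, deg(7)=4, deg(8)=1)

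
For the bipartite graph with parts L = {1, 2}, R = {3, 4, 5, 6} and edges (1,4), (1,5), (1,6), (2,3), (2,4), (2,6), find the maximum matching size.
2 (matching: (1,5), (2,6); upper bound min(|L|,|R|) = min(2,4) = 2)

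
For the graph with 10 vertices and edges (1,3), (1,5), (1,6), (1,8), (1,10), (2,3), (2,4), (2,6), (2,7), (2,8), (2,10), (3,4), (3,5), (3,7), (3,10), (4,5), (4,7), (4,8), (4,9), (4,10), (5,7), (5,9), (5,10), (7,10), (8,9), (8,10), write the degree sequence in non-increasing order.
[7, 7, 6, 6, 6, 5, 5, 5, 3, 2] (degrees: deg(1)=5, deg(2)=6, deg(3)=6, deg(4)=7, deg(5)=6, deg(6)=2, deg(7)=5, deg(8)=5, deg(9)=3, deg(10)=7)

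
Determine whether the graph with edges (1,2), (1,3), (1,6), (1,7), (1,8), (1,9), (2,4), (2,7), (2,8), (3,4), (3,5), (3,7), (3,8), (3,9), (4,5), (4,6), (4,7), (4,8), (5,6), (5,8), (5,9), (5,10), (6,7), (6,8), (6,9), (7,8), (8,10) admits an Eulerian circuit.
Yes (the graph is connected and all 10 vertices have even degree)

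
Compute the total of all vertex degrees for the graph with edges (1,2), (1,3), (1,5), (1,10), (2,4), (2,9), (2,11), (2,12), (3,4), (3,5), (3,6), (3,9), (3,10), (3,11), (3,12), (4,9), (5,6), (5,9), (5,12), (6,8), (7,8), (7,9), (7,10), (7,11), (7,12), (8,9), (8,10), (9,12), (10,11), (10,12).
60 (handshake: sum of degrees = 2|E| = 2 x 30 = 60)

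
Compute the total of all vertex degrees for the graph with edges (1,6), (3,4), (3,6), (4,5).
8 (handshake: sum of degrees = 2|E| = 2 x 4 = 8)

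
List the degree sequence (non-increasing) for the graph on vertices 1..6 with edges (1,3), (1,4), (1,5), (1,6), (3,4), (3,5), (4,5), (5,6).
[4, 4, 3, 3, 2, 0] (degrees: deg(1)=4, deg(2)=0, deg(3)=3, deg(4)=3, deg(5)=4, deg(6)=2)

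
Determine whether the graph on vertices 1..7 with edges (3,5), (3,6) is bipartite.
Yes. Partition: {1, 2, 3, 4, 7}, {5, 6}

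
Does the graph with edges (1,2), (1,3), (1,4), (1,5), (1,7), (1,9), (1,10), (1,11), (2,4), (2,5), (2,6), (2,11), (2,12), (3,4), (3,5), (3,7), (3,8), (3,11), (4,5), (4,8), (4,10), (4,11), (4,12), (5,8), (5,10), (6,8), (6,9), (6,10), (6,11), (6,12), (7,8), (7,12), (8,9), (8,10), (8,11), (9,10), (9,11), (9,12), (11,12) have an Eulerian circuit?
Yes (the graph is connected and all 12 vertices have even degree)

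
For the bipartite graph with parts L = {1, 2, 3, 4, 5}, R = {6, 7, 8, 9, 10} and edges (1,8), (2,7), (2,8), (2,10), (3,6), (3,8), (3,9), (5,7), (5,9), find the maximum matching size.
4 (matching: (1,8), (2,10), (3,9), (5,7); upper bound min(|L|,|R|) = min(5,5) = 5)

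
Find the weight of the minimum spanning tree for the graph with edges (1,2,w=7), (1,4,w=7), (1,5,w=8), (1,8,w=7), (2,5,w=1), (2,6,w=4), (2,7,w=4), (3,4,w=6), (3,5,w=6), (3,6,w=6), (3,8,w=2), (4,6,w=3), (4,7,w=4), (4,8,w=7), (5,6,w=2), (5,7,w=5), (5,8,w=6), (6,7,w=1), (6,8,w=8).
22 (MST edges: (1,4,w=7), (2,5,w=1), (3,4,w=6), (3,8,w=2), (4,6,w=3), (5,6,w=2), (6,7,w=1); sum of weights 7 + 1 + 6 + 2 + 3 + 2 + 1 = 22)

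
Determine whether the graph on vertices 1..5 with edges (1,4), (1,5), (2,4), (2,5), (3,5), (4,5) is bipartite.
No (odd cycle of length 3: 5 -> 1 -> 4 -> 5)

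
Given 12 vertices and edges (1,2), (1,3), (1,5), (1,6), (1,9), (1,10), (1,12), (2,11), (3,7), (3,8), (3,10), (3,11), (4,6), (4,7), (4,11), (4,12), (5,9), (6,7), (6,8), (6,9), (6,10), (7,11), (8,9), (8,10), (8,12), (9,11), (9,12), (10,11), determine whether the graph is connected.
Yes (BFS from 1 visits [1, 2, 3, 5, 6, 9, 10, 12, 11, 7, 8, 4] — all 12 vertices reached)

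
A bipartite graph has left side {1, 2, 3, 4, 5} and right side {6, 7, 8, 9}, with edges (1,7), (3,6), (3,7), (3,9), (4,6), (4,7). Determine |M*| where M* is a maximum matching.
3 (matching: (1,7), (3,9), (4,6); upper bound min(|L|,|R|) = min(5,4) = 4)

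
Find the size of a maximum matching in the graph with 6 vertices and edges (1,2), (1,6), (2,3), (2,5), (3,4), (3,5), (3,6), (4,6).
3 (matching: (1,2), (3,5), (4,6); upper bound floor(n/2) = floor(6/2) = 3)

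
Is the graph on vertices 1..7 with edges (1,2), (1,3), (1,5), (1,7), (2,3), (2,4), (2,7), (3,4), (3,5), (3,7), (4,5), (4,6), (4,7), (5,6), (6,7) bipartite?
No (odd cycle of length 3: 7 -> 1 -> 2 -> 7)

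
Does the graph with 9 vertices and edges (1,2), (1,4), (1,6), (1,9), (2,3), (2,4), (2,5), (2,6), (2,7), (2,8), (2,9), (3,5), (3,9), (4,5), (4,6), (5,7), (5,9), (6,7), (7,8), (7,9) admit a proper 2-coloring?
No (odd cycle of length 3: 4 -> 1 -> 2 -> 4)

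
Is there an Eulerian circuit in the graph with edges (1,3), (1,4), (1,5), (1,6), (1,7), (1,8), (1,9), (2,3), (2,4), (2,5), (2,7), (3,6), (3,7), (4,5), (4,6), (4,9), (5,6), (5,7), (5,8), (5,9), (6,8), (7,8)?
No (6 vertices have odd degree: {1, 4, 5, 6, 7, 9}; Eulerian circuit requires 0)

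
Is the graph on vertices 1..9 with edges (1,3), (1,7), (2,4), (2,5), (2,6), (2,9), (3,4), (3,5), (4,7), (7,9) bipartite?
Yes. Partition: {1, 4, 5, 6, 8, 9}, {2, 3, 7}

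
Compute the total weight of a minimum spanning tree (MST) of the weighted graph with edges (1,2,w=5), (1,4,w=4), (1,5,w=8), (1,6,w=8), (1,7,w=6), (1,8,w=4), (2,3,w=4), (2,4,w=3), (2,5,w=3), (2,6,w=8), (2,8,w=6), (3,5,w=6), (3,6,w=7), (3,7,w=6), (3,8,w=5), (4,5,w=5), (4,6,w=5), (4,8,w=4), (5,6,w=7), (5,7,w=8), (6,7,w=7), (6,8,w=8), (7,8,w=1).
24 (MST edges: (1,4,w=4), (1,8,w=4), (2,3,w=4), (2,4,w=3), (2,5,w=3), (4,6,w=5), (7,8,w=1); sum of weights 4 + 4 + 4 + 3 + 3 + 5 + 1 = 24)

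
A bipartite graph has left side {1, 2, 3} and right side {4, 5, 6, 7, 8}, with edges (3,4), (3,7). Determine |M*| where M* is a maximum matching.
1 (matching: (3,7); upper bound min(|L|,|R|) = min(3,5) = 3)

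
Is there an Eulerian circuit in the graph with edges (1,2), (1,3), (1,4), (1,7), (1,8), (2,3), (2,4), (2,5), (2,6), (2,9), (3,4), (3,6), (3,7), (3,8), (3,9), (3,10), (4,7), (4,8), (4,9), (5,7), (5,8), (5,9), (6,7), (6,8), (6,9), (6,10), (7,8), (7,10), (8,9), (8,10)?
No (2 vertices have odd degree: {1, 7}; Eulerian circuit requires 0)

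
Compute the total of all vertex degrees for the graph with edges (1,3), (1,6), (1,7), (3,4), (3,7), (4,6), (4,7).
14 (handshake: sum of degrees = 2|E| = 2 x 7 = 14)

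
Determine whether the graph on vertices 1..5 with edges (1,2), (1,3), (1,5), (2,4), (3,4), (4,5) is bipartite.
Yes. Partition: {1, 4}, {2, 3, 5}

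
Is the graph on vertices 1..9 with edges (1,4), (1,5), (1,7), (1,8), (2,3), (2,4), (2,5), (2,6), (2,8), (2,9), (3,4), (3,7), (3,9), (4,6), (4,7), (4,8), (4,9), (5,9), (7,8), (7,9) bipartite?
No (odd cycle of length 3: 4 -> 1 -> 8 -> 4)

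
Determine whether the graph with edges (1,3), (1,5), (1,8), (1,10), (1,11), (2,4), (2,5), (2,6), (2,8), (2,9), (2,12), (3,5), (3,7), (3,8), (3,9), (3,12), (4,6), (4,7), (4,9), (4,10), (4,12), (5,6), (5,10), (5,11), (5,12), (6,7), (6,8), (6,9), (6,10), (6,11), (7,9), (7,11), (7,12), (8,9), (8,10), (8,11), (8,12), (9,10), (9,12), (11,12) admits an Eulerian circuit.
No (2 vertices have odd degree: {1, 5}; Eulerian circuit requires 0)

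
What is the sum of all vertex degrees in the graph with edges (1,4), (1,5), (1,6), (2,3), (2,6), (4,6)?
12 (handshake: sum of degrees = 2|E| = 2 x 6 = 12)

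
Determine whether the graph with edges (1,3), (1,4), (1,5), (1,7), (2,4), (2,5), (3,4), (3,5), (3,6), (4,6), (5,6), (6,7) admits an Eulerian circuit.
Yes (the graph is connected and all 7 vertices have even degree)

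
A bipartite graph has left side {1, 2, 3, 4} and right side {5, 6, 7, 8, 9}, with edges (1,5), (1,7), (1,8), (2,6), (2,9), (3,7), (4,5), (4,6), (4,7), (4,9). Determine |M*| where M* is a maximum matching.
4 (matching: (1,8), (2,9), (3,7), (4,6); upper bound min(|L|,|R|) = min(4,5) = 4)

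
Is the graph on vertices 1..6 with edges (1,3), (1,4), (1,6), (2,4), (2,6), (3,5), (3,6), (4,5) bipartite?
No (odd cycle of length 3: 3 -> 1 -> 6 -> 3)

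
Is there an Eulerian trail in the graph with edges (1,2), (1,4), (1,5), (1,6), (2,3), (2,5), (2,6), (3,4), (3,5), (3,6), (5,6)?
Yes — and in fact it has an Eulerian circuit (the graph is connected and all 6 vertices have even degree)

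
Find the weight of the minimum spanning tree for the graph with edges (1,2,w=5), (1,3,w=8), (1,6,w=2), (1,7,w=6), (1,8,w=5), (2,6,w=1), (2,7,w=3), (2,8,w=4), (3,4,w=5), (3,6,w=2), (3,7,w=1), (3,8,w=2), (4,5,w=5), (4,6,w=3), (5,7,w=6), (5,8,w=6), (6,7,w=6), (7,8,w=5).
16 (MST edges: (1,6,w=2), (2,6,w=1), (3,6,w=2), (3,7,w=1), (3,8,w=2), (4,5,w=5), (4,6,w=3); sum of weights 2 + 1 + 2 + 1 + 2 + 5 + 3 = 16)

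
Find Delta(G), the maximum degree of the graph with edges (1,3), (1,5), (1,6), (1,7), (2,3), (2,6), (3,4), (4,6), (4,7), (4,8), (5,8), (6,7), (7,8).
4 (attained at vertices 1, 4, 6, 7)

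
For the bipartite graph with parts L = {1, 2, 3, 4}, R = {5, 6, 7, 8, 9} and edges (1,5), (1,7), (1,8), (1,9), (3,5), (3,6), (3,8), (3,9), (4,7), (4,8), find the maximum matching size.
3 (matching: (1,9), (3,8), (4,7); upper bound min(|L|,|R|) = min(4,5) = 4)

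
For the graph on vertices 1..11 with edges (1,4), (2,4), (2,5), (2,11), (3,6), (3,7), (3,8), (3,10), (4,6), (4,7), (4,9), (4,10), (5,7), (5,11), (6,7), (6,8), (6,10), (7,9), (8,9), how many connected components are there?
1 (components: {1, 2, 3, 4, 5, 6, 7, 8, 9, 10, 11})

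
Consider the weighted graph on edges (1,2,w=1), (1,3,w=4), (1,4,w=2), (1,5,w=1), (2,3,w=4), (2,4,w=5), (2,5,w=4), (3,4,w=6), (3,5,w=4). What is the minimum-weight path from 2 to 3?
4 (path: 2 -> 3; weights 4 = 4)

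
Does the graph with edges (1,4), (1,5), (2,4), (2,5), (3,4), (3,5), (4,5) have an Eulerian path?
Yes — and in fact it has an Eulerian circuit (the graph is connected and all 5 vertices have even degree)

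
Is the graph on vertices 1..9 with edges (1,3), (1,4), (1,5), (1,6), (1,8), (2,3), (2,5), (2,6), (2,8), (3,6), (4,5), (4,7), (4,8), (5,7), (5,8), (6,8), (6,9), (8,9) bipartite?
No (odd cycle of length 3: 3 -> 1 -> 6 -> 3)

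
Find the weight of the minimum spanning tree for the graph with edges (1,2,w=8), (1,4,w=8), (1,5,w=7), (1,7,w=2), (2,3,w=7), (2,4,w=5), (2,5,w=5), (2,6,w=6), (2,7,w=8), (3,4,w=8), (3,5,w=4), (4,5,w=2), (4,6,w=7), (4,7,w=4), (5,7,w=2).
21 (MST edges: (1,7,w=2), (2,4,w=5), (2,6,w=6), (3,5,w=4), (4,5,w=2), (5,7,w=2); sum of weights 2 + 5 + 6 + 4 + 2 + 2 = 21)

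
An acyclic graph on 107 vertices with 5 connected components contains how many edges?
102 (Each of the 5 component trees on V_i vertices has V_i - 1 edges; summing gives V - C = 107 - 5 = 102)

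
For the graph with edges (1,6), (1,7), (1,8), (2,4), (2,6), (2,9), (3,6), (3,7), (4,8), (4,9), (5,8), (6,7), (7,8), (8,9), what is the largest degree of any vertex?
5 (attained at vertex 8)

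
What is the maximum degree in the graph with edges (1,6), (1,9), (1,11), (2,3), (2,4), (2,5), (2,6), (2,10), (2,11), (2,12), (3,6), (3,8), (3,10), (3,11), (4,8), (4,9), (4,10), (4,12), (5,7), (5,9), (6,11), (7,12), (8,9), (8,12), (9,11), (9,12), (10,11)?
7 (attained at vertex 2)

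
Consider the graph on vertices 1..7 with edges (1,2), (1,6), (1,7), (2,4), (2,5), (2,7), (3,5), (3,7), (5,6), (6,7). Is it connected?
Yes (BFS from 1 visits [1, 2, 6, 7, 4, 5, 3] — all 7 vertices reached)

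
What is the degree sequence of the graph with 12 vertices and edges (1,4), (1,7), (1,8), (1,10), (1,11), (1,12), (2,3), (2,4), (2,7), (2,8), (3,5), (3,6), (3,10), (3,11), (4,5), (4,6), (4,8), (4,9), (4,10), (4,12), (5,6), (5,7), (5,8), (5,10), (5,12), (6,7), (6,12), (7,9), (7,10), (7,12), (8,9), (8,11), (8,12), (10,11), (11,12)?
[8, 7, 7, 7, 7, 6, 6, 5, 5, 5, 4, 3] (degrees: deg(1)=6, deg(2)=4, deg(3)=5, deg(4)=8, deg(5)=7, deg(6)=5, deg(7)=7, deg(8)=7, deg(9)=3, deg(10)=6, deg(11)=5, deg(12)=7)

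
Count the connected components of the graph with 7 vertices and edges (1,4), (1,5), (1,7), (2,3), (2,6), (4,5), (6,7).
1 (components: {1, 2, 3, 4, 5, 6, 7})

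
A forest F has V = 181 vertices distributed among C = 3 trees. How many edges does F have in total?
178 (Each of the 3 component trees on V_i vertices has V_i - 1 edges; summing gives V - C = 181 - 3 = 178)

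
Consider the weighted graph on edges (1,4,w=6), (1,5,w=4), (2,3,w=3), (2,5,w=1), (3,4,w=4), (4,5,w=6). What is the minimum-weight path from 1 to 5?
4 (path: 1 -> 5; weights 4 = 4)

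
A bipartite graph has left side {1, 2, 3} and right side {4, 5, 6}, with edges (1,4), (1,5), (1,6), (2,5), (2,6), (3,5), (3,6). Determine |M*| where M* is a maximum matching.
3 (matching: (1,4), (2,5), (3,6); upper bound min(|L|,|R|) = min(3,3) = 3)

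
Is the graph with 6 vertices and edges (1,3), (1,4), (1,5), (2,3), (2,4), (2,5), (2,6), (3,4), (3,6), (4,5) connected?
Yes (BFS from 1 visits [1, 3, 4, 5, 2, 6] — all 6 vertices reached)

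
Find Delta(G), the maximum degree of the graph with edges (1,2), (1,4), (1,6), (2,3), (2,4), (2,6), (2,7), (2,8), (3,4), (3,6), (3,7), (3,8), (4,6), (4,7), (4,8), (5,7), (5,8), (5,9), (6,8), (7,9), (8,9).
6 (attained at vertices 2, 4, 8)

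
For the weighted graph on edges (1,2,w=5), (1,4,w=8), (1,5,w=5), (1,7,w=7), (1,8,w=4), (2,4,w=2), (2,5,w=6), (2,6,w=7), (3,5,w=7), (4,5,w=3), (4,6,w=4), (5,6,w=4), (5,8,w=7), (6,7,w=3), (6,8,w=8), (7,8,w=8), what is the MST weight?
28 (MST edges: (1,2,w=5), (1,8,w=4), (2,4,w=2), (3,5,w=7), (4,5,w=3), (4,6,w=4), (6,7,w=3); sum of weights 5 + 4 + 2 + 7 + 3 + 4 + 3 = 28)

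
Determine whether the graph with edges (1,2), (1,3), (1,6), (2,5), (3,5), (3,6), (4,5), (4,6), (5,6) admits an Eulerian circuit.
No (2 vertices have odd degree: {1, 3}; Eulerian circuit requires 0)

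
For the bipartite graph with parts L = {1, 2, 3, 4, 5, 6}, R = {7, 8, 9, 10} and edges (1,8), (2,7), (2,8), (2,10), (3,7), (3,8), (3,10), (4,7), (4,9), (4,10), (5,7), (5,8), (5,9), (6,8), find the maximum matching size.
4 (matching: (1,8), (2,10), (3,7), (4,9); upper bound min(|L|,|R|) = min(6,4) = 4)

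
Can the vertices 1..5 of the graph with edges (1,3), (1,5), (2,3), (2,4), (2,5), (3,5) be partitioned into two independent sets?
No (odd cycle of length 3: 5 -> 1 -> 3 -> 5)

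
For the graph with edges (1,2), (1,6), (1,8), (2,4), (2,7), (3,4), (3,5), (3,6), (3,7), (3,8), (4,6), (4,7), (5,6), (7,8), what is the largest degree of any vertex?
5 (attained at vertex 3)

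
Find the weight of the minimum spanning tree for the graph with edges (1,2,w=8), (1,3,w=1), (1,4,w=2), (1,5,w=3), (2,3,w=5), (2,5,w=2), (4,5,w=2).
7 (MST edges: (1,3,w=1), (1,4,w=2), (2,5,w=2), (4,5,w=2); sum of weights 1 + 2 + 2 + 2 = 7)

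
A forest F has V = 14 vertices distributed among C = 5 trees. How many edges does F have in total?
9 (Each of the 5 component trees on V_i vertices has V_i - 1 edges; summing gives V - C = 14 - 5 = 9)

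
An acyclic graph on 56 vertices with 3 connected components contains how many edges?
53 (Each of the 3 component trees on V_i vertices has V_i - 1 edges; summing gives V - C = 56 - 3 = 53)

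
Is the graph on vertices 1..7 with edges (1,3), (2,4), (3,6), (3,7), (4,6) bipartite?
Yes. Partition: {1, 2, 5, 6, 7}, {3, 4}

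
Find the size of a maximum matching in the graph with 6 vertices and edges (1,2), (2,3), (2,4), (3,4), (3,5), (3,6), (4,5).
3 (matching: (1,2), (3,6), (4,5); upper bound floor(n/2) = floor(6/2) = 3)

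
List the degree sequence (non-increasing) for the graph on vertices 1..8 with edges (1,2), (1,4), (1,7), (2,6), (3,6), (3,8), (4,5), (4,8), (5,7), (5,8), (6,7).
[3, 3, 3, 3, 3, 3, 2, 2] (degrees: deg(1)=3, deg(2)=2, deg(3)=2, deg(4)=3, deg(5)=3, deg(6)=3, deg(7)=3, deg(8)=3)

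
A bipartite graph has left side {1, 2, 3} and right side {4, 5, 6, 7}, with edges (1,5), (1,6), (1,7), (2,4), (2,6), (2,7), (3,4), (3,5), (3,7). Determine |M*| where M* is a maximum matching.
3 (matching: (1,7), (2,6), (3,5); upper bound min(|L|,|R|) = min(3,4) = 3)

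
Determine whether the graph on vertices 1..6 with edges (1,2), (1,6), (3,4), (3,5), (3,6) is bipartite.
Yes. Partition: {1, 3}, {2, 4, 5, 6}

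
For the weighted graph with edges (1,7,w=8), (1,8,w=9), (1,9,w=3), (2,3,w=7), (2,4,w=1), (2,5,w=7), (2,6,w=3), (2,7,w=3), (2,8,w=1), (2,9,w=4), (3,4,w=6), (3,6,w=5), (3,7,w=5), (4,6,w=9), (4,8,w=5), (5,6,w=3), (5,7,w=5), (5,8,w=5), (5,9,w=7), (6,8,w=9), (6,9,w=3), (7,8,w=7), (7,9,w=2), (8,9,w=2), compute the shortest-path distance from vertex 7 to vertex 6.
5 (path: 7 -> 9 -> 6; weights 2 + 3 = 5)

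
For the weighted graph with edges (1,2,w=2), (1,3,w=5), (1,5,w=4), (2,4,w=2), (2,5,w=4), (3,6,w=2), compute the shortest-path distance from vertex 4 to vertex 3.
9 (path: 4 -> 2 -> 1 -> 3; weights 2 + 2 + 5 = 9)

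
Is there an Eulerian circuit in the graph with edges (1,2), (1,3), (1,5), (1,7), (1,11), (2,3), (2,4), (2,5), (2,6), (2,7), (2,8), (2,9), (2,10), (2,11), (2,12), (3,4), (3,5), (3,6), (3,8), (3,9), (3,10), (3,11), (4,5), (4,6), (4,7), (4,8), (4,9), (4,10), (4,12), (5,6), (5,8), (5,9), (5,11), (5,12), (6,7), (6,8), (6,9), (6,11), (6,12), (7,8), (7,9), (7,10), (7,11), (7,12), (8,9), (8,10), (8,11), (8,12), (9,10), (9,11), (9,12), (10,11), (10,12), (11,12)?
No (8 vertices have odd degree: {1, 2, 3, 4, 5, 6, 7, 12}; Eulerian circuit requires 0)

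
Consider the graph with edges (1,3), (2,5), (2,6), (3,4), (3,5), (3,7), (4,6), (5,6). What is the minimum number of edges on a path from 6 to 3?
2 (path: 6 -> 4 -> 3, 2 edges)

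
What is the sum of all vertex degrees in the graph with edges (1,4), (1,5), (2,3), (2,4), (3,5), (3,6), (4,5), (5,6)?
16 (handshake: sum of degrees = 2|E| = 2 x 8 = 16)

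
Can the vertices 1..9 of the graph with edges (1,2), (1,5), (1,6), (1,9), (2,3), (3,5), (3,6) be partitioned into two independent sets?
Yes. Partition: {1, 3, 4, 7, 8}, {2, 5, 6, 9}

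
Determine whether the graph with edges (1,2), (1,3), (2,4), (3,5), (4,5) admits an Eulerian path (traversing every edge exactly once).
Yes — and in fact it has an Eulerian circuit (the graph is connected and all 5 vertices have even degree)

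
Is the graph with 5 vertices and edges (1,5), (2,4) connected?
No, it has 3 components: {1, 5}, {2, 4}, {3}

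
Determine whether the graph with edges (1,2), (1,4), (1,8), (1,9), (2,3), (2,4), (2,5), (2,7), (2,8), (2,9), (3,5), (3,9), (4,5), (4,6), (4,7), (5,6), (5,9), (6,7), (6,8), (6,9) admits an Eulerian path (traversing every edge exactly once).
No (8 vertices have odd degree: {2, 3, 4, 5, 6, 7, 8, 9}; Eulerian path requires 0 or 2)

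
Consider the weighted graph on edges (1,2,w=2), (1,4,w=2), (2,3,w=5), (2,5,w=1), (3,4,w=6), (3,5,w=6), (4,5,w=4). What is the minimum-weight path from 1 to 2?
2 (path: 1 -> 2; weights 2 = 2)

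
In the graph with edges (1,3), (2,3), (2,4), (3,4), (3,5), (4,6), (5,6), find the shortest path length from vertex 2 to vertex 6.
2 (path: 2 -> 4 -> 6, 2 edges)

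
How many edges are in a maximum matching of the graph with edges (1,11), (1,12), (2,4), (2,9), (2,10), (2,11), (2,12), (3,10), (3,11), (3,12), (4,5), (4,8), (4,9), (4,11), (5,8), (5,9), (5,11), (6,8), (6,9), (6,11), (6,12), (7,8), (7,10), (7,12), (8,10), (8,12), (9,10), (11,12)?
6 (matching: (1,11), (2,4), (3,10), (5,8), (6,9), (7,12); upper bound floor(n/2) = floor(12/2) = 6)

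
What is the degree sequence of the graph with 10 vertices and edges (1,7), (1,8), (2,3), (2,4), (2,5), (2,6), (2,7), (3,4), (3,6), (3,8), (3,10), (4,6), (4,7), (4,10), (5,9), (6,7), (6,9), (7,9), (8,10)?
[5, 5, 5, 5, 5, 3, 3, 3, 2, 2] (degrees: deg(1)=2, deg(2)=5, deg(3)=5, deg(4)=5, deg(5)=2, deg(6)=5, deg(7)=5, deg(8)=3, deg(9)=3, deg(10)=3)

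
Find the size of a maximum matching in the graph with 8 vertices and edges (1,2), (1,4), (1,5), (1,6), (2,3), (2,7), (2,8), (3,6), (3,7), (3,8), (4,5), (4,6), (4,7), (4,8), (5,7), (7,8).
4 (matching: (1,5), (2,7), (3,6), (4,8); upper bound floor(n/2) = floor(8/2) = 4)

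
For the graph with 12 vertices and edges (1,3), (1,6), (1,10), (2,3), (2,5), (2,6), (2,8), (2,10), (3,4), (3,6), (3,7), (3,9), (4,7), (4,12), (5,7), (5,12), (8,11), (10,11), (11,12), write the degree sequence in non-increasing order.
[6, 5, 3, 3, 3, 3, 3, 3, 3, 3, 2, 1] (degrees: deg(1)=3, deg(2)=5, deg(3)=6, deg(4)=3, deg(5)=3, deg(6)=3, deg(7)=3, deg(8)=2, deg(9)=1, deg(10)=3, deg(11)=3, deg(12)=3)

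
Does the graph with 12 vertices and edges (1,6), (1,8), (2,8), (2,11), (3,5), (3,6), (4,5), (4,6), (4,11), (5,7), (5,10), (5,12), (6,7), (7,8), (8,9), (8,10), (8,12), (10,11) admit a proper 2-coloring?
Yes. Partition: {1, 2, 3, 4, 7, 9, 10, 12}, {5, 6, 8, 11}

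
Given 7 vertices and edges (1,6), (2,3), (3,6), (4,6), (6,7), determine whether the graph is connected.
No, it has 2 components: {1, 2, 3, 4, 6, 7}, {5}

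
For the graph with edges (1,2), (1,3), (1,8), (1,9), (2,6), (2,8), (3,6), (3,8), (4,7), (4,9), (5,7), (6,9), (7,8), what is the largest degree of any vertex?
4 (attained at vertices 1, 8)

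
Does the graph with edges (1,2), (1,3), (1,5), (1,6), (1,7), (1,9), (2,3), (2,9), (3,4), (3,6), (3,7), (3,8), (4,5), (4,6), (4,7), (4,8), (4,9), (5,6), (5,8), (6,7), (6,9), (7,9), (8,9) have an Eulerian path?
Yes (the graph is connected and exactly 2 vertices have odd degree: {2, 7}; any Eulerian path must start and end at those)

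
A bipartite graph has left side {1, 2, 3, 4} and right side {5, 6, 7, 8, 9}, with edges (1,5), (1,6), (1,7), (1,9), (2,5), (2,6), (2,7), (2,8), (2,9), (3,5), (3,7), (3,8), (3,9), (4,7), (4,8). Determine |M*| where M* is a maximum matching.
4 (matching: (1,9), (2,6), (3,7), (4,8); upper bound min(|L|,|R|) = min(4,5) = 4)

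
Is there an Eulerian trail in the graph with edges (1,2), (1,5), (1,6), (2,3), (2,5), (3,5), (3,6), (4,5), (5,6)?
No (6 vertices have odd degree: {1, 2, 3, 4, 5, 6}; Eulerian path requires 0 or 2)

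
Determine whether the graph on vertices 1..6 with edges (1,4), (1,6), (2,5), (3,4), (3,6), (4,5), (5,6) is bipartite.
Yes. Partition: {1, 3, 5}, {2, 4, 6}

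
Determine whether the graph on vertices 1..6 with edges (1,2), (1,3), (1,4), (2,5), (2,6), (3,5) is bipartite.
Yes. Partition: {1, 5, 6}, {2, 3, 4}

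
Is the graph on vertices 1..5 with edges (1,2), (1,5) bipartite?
Yes. Partition: {1, 3, 4}, {2, 5}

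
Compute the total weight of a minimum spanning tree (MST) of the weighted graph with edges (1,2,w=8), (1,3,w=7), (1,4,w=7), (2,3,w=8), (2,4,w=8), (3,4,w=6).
21 (MST edges: (1,2,w=8), (1,3,w=7), (3,4,w=6); sum of weights 8 + 7 + 6 = 21)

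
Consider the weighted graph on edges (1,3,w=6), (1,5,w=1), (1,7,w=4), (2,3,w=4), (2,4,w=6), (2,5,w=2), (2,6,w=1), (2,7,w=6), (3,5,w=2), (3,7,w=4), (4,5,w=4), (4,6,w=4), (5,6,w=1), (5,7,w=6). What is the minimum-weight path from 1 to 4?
5 (path: 1 -> 5 -> 4; weights 1 + 4 = 5)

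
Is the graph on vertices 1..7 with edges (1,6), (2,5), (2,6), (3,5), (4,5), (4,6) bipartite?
Yes. Partition: {1, 2, 3, 4, 7}, {5, 6}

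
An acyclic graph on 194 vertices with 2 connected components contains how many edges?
192 (Each of the 2 component trees on V_i vertices has V_i - 1 edges; summing gives V - C = 194 - 2 = 192)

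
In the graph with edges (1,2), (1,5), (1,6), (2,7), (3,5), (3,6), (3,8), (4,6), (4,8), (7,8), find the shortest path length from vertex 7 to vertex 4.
2 (path: 7 -> 8 -> 4, 2 edges)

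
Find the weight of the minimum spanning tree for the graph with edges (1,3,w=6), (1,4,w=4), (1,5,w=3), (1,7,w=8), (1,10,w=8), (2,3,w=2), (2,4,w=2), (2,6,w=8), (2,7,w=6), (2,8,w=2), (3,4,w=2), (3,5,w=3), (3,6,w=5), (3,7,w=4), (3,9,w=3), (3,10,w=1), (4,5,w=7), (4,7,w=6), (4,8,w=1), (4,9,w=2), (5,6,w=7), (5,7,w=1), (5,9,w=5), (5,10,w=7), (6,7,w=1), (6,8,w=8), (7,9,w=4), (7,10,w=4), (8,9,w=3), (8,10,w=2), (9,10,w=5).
16 (MST edges: (1,5,w=3), (2,3,w=2), (2,4,w=2), (3,5,w=3), (3,10,w=1), (4,8,w=1), (4,9,w=2), (5,7,w=1), (6,7,w=1); sum of weights 3 + 2 + 2 + 3 + 1 + 1 + 2 + 1 + 1 = 16)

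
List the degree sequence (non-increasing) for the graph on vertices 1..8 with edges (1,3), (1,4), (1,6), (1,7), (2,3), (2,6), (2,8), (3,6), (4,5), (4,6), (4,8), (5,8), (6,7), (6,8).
[6, 4, 4, 4, 3, 3, 2, 2] (degrees: deg(1)=4, deg(2)=3, deg(3)=3, deg(4)=4, deg(5)=2, deg(6)=6, deg(7)=2, deg(8)=4)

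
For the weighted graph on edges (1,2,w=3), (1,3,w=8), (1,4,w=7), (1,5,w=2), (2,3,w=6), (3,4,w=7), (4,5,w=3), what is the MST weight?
14 (MST edges: (1,2,w=3), (1,5,w=2), (2,3,w=6), (4,5,w=3); sum of weights 3 + 2 + 6 + 3 = 14)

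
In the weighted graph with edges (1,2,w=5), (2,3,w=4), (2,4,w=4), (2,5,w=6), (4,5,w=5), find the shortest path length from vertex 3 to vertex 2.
4 (path: 3 -> 2; weights 4 = 4)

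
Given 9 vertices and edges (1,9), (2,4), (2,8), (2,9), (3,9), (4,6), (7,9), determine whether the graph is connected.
No, it has 2 components: {1, 2, 3, 4, 6, 7, 8, 9}, {5}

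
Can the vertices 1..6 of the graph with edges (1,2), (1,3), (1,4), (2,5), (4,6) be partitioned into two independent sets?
Yes. Partition: {1, 5, 6}, {2, 3, 4}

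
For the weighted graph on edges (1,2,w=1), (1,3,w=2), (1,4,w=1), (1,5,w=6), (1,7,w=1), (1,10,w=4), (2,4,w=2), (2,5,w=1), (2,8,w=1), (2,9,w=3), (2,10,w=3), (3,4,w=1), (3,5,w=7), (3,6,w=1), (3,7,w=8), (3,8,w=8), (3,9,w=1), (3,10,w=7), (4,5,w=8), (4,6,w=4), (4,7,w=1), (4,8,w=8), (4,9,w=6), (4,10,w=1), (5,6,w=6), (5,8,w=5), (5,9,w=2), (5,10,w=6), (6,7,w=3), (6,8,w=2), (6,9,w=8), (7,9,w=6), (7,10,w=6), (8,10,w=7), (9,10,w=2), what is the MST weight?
9 (MST edges: (1,2,w=1), (1,4,w=1), (1,7,w=1), (2,5,w=1), (2,8,w=1), (3,4,w=1), (3,6,w=1), (3,9,w=1), (4,10,w=1); sum of weights 1 + 1 + 1 + 1 + 1 + 1 + 1 + 1 + 1 = 9)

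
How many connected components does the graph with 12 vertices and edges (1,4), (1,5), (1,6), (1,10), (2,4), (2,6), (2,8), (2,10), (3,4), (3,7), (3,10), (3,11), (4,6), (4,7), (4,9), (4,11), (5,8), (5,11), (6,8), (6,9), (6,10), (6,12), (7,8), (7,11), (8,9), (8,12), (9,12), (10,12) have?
1 (components: {1, 2, 3, 4, 5, 6, 7, 8, 9, 10, 11, 12})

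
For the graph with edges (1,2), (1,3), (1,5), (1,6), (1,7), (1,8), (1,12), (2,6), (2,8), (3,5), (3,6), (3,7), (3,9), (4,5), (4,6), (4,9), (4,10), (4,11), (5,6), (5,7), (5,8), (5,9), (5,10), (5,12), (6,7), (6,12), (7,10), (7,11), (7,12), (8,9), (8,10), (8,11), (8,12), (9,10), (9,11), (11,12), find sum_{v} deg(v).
72 (handshake: sum of degrees = 2|E| = 2 x 36 = 72)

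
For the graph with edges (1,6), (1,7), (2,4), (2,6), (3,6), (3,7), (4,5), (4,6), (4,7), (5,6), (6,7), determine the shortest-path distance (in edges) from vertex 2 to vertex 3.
2 (path: 2 -> 6 -> 3, 2 edges)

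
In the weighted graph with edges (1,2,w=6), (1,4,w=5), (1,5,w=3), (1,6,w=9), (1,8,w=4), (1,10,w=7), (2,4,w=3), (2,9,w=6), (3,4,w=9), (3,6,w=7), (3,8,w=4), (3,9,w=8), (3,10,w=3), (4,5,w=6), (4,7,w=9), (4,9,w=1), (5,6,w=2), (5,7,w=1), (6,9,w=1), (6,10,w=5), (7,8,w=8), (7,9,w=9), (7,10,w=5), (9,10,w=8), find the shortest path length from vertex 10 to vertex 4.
7 (path: 10 -> 6 -> 9 -> 4; weights 5 + 1 + 1 = 7)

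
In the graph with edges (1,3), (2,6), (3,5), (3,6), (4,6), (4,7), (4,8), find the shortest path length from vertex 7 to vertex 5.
4 (path: 7 -> 4 -> 6 -> 3 -> 5, 4 edges)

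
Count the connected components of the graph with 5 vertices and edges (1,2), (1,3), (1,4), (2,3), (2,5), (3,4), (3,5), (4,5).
1 (components: {1, 2, 3, 4, 5})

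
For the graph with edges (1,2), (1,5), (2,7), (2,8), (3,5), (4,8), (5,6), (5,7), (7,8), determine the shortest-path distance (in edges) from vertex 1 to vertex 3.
2 (path: 1 -> 5 -> 3, 2 edges)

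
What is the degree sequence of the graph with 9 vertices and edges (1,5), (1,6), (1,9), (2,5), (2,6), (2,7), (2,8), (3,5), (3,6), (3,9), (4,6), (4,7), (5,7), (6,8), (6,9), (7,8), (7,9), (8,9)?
[6, 5, 5, 4, 4, 4, 3, 3, 2] (degrees: deg(1)=3, deg(2)=4, deg(3)=3, deg(4)=2, deg(5)=4, deg(6)=6, deg(7)=5, deg(8)=4, deg(9)=5)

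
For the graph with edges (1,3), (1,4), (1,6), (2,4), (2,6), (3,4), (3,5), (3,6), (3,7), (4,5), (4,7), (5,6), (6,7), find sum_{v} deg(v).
26 (handshake: sum of degrees = 2|E| = 2 x 13 = 26)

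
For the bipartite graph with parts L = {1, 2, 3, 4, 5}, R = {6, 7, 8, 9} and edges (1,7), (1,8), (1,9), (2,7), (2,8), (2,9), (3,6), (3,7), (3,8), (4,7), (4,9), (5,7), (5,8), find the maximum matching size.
4 (matching: (1,9), (2,8), (3,6), (4,7); upper bound min(|L|,|R|) = min(5,4) = 4)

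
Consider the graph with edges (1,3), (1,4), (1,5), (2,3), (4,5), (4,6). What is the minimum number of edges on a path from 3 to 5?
2 (path: 3 -> 1 -> 5, 2 edges)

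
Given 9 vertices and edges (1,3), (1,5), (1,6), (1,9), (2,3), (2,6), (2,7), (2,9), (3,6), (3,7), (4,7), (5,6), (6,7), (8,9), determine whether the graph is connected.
Yes (BFS from 1 visits [1, 3, 5, 6, 9, 2, 7, 8, 4] — all 9 vertices reached)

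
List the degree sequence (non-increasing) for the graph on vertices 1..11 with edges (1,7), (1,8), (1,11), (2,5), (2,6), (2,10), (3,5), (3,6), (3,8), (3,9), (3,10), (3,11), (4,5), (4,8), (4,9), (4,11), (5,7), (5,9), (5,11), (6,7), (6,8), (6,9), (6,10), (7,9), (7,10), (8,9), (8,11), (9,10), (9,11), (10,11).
[8, 7, 6, 6, 6, 6, 6, 5, 4, 3, 3] (degrees: deg(1)=3, deg(2)=3, deg(3)=6, deg(4)=4, deg(5)=6, deg(6)=6, deg(7)=5, deg(8)=6, deg(9)=8, deg(10)=6, deg(11)=7)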